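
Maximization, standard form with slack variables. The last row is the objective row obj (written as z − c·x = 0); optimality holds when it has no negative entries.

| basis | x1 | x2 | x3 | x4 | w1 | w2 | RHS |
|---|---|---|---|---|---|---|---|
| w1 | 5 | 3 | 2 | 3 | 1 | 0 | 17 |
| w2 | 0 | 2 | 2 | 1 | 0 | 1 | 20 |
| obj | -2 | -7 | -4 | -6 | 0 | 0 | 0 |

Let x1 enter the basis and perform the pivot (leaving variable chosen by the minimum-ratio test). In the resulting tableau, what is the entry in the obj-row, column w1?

2/5

Ratio test on column x1 — row 1: 17/5 = 17/5; row 2: entry 0 ≤ 0. Minimum is 17/5 at row 1 (w1 leaves); pivot element 5.
Divide row 1 by 5; eliminate column x1 from the other rows.
obj-row update in column w1: 0 − (-2)·(1/5) = 2/5.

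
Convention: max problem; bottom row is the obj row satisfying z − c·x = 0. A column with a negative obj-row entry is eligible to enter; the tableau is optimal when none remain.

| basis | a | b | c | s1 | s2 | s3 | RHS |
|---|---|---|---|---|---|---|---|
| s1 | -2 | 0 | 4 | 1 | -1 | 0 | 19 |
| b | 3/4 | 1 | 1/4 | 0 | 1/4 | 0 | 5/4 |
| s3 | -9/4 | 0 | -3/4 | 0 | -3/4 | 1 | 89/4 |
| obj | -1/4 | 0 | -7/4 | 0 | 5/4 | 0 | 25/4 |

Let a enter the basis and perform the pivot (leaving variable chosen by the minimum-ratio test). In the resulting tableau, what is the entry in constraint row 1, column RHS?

Ratio test on column a — row 1: entry -2 ≤ 0; row 2: (5/4)/(3/4) = 5/3; row 3: entry -9/4 ≤ 0. Minimum is 5/3 at row 2 (b leaves); pivot element 3/4.
Divide row 2 by 3/4; eliminate column a from the other rows.
Row 1 update in column RHS: 19 − (-2)·(5/3) = 67/3.

67/3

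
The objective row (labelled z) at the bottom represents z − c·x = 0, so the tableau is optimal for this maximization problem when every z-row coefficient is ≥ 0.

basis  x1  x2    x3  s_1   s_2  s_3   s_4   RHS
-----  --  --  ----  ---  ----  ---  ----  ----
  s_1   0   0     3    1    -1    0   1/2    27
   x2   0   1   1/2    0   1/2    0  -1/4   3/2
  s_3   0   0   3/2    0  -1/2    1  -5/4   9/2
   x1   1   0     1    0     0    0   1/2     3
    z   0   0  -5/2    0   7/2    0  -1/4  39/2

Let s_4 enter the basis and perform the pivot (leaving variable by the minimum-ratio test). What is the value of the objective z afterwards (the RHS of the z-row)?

21

Ratio test on column s_4 — row 1: 27/(1/2) = 54; row 2: entry -1/4 ≤ 0; row 3: entry -5/4 ≤ 0; row 4: 3/(1/2) = 6. Minimum is 6 at row 4 (x1 leaves); pivot element 1/2.
Pivot on row 4; the z-row RHS becomes 39/2 − (-1/4)·6 = 21.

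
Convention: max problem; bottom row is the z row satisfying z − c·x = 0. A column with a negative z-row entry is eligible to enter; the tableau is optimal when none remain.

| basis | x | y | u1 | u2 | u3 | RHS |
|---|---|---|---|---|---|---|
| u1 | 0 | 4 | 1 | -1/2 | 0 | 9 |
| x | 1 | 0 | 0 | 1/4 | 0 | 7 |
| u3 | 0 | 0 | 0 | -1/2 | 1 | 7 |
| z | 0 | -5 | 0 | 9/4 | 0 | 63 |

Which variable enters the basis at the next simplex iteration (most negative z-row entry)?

y

Negative z-row entries: y: -5.
The most negative is -5 in column y, so y enters.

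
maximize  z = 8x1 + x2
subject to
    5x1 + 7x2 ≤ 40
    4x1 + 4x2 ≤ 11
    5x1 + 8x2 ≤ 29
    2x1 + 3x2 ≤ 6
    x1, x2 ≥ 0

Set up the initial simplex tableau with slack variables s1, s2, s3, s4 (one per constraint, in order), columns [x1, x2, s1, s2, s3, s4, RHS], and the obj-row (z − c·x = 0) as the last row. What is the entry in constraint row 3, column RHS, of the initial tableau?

The RHS of constraint 3 is b_3 = 29.

29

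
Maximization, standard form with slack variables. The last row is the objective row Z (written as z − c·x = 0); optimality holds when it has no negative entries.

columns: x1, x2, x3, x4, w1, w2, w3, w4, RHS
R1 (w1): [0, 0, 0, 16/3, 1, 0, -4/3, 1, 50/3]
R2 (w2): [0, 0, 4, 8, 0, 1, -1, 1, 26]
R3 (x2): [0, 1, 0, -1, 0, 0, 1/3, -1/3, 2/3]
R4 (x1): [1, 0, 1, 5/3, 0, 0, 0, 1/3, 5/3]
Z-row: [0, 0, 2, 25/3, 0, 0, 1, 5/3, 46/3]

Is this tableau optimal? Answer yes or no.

yes

Every Z-row coefficient is ≥ 0, so the tableau is optimal.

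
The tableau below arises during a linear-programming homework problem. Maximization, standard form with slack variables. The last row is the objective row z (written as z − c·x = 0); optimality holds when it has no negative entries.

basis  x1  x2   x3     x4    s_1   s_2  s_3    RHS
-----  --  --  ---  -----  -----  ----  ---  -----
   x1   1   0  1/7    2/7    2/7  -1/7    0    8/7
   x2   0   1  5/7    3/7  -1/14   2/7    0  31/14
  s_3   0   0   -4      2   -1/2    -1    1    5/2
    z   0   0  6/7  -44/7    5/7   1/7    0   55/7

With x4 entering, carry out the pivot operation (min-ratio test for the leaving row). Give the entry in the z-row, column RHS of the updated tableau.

Ratio test on column x4 — row 1: (8/7)/(2/7) = 4; row 2: (31/14)/(3/7) = 31/6; row 3: (5/2)/2 = 5/4. Minimum is 5/4 at row 3 (s_3 leaves); pivot element 2.
Divide row 3 by 2; eliminate column x4 from the other rows.
z-row update in column RHS: 55/7 − (-44/7)·(5/4) = 110/7.

110/7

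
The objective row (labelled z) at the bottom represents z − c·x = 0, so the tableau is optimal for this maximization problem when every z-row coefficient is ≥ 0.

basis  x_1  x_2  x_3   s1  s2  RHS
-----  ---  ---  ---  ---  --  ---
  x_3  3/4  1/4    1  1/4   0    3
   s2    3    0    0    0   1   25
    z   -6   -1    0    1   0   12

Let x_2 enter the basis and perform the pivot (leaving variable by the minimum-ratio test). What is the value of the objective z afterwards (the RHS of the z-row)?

24

Ratio test on column x_2 — row 1: 3/(1/4) = 12; row 2: entry 0 ≤ 0. Minimum is 12 at row 1 (x_3 leaves); pivot element 1/4.
Pivot on row 1; the z-row RHS becomes 12 − (-1)·12 = 24.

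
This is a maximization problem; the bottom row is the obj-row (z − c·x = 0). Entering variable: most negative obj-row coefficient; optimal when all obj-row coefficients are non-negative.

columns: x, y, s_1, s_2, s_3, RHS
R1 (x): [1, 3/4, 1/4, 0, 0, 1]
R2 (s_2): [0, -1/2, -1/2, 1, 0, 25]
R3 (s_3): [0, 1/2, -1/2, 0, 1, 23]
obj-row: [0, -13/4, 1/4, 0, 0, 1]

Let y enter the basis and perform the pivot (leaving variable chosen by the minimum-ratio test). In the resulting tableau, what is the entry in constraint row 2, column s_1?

Ratio test on column y — row 1: 1/(3/4) = 4/3; row 2: entry -1/2 ≤ 0; row 3: 23/(1/2) = 46. Minimum is 4/3 at row 1 (x leaves); pivot element 3/4.
Divide row 1 by 3/4; eliminate column y from the other rows.
Row 2 update in column s_1: -1/2 − (-1/2)·(1/3) = -1/3.

-1/3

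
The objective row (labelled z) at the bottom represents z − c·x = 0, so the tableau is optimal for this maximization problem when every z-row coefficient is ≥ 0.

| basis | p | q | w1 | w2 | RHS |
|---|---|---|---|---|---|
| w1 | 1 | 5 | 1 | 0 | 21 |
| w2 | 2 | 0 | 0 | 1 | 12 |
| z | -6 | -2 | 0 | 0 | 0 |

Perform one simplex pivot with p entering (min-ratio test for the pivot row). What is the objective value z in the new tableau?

Ratio test on column p — row 1: 21/1 = 21; row 2: 12/2 = 6. Minimum is 6 at row 2 (w2 leaves); pivot element 2.
Pivot on row 2; the z-row RHS becomes 0 − (-6)·6 = 36.

36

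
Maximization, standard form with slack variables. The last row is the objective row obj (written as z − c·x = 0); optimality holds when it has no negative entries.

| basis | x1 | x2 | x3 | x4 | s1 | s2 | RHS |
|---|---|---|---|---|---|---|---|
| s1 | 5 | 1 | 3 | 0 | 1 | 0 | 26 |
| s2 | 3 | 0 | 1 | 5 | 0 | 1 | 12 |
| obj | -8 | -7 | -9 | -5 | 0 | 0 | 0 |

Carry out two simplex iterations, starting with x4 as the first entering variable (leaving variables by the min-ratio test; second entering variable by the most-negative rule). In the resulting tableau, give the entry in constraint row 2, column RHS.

2/3

Ratio test on column x4 — row 1: entry 0 ≤ 0; row 2: 12/5 = 12/5. Minimum is 12/5 at row 2 (s2 leaves); pivot element 5.
Divide row 2 by 5; eliminate column x4 from the other rows.
Second iteration: most negative obj-row entry is -8 in column x3, so x3 enters.
Ratio test on column x3 — row 1: 26/3 = 26/3; row 2: (12/5)/(1/5) = 12. Minimum is 26/3 at row 1 (s1 leaves); pivot element 3.
Divide row 1 by 3; eliminate column x3 from the other rows.
After both pivots, the entry at constraint row 2, column RHS is 2/3.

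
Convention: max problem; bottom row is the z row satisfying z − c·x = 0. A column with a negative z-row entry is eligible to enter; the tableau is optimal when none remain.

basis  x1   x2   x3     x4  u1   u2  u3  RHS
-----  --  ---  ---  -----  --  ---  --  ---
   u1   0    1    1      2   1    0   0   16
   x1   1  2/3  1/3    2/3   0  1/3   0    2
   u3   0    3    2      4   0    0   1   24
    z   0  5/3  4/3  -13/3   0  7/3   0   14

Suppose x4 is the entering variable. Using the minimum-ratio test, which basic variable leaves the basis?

x1

Column x4 entries and ratios — u1: 16/2 = 8; x1: 2/(2/3) = 3; u3: 24/4 = 6.
Smallest ratio is 3 in the row of x1, so x1 leaves.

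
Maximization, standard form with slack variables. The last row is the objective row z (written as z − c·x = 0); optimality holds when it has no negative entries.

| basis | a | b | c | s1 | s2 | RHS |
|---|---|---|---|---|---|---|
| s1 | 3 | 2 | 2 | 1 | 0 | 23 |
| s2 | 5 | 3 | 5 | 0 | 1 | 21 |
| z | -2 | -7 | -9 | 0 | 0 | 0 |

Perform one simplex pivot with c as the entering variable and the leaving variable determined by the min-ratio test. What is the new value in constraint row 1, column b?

4/5

Ratio test on column c — row 1: 23/2 = 23/2; row 2: 21/5 = 21/5. Minimum is 21/5 at row 2 (s2 leaves); pivot element 5.
Divide row 2 by 5; eliminate column c from the other rows.
Row 1 update in column b: 2 − 2·(3/5) = 4/5.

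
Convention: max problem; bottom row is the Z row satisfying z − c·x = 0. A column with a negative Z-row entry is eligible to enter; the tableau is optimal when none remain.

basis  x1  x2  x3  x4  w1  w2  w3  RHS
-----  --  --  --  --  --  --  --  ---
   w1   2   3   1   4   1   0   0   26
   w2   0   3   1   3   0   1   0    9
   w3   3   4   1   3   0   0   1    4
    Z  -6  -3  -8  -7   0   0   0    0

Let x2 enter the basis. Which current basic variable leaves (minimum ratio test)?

Column x2 entries and ratios — w1: 26/3 = 26/3; w2: 9/3 = 3; w3: 4/4 = 1.
Smallest ratio is 1 in the row of w3, so w3 leaves.

w3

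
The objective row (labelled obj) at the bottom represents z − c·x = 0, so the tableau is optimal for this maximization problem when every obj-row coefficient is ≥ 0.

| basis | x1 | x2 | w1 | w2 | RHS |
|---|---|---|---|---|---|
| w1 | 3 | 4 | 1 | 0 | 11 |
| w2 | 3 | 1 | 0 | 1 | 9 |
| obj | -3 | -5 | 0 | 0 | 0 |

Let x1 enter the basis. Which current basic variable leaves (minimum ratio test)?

w2

Column x1 entries and ratios — w1: 11/3 = 11/3; w2: 9/3 = 3.
Smallest ratio is 3 in the row of w2, so w2 leaves.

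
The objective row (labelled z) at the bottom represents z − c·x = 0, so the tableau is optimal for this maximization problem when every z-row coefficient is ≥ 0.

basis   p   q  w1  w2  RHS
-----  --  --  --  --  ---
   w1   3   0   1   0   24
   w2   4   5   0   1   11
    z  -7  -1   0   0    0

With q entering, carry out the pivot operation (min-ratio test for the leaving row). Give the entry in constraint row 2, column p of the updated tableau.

4/5

Ratio test on column q — row 1: entry 0 ≤ 0; row 2: 11/5 = 11/5. Minimum is 11/5 at row 2 (w2 leaves); pivot element 5.
Divide row 2 by 5; eliminate column q from the other rows.
In the new row 2, the p entry is the old entry divided by the pivot: 4/5 = 4/5.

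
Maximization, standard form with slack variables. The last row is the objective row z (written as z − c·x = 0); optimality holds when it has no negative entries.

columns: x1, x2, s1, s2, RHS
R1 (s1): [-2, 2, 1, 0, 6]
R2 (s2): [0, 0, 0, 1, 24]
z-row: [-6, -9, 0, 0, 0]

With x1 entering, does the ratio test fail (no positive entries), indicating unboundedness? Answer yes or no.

Every constraint-row entry in column x1 is ≤ 0, so increasing x1 is unbounded.

yes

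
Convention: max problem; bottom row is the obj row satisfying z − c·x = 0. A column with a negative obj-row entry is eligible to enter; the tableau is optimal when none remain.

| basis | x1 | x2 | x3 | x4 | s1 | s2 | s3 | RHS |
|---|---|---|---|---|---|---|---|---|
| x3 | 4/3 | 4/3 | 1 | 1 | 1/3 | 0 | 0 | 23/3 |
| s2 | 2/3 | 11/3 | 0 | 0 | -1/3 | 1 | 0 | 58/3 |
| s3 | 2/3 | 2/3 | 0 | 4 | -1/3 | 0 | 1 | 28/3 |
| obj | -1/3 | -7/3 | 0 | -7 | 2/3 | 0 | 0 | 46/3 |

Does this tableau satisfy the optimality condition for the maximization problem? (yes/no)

no

The obj-row has a negative entry -7 in column x4, so it is not optimal.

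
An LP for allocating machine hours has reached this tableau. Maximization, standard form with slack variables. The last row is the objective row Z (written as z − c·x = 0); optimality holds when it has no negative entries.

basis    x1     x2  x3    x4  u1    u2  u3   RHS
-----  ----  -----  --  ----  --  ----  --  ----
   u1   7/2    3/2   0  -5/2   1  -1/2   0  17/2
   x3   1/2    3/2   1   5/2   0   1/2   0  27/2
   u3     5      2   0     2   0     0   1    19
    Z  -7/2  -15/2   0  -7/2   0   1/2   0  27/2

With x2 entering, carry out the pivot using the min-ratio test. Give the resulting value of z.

Ratio test on column x2 — row 1: (17/2)/(3/2) = 17/3; row 2: (27/2)/(3/2) = 9; row 3: 19/2 = 19/2. Minimum is 17/3 at row 1 (u1 leaves); pivot element 3/2.
Pivot on row 1; the Z-row RHS becomes 27/2 − (-15/2)·(17/3) = 56.

56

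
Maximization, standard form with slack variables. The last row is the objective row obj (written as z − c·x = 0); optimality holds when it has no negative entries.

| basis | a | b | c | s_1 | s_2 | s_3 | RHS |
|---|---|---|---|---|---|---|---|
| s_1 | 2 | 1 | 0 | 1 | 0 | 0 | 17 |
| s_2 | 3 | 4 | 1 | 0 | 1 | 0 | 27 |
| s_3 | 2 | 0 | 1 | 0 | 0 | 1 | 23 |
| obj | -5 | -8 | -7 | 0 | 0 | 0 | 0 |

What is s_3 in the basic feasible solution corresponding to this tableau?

s_3 is basic (row 3); its value is the RHS of that row, 23.

23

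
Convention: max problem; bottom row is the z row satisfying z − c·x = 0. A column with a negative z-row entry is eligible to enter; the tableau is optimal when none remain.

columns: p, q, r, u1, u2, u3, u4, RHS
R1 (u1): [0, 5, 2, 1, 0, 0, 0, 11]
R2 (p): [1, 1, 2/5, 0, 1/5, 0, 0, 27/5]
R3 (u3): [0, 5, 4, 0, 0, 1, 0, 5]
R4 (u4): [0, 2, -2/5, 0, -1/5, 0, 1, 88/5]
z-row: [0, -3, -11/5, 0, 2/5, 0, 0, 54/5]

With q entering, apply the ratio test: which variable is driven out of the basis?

u3

Column q entries and ratios — u1: 11/5 = 11/5; p: (27/5)/1 = 27/5; u3: 5/5 = 1; u4: (88/5)/2 = 44/5.
Smallest ratio is 1 in the row of u3, so u3 leaves.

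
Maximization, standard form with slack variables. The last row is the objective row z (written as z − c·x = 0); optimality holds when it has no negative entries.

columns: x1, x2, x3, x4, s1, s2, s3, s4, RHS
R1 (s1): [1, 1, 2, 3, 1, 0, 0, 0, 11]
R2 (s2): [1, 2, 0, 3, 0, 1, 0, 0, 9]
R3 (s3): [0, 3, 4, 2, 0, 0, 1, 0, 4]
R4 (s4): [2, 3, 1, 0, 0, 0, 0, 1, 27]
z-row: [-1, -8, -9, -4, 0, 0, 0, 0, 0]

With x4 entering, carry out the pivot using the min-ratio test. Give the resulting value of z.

Ratio test on column x4 — row 1: 11/3 = 11/3; row 2: 9/3 = 3; row 3: 4/2 = 2; row 4: entry 0 ≤ 0. Minimum is 2 at row 3 (s3 leaves); pivot element 2.
Pivot on row 3; the z-row RHS becomes 0 − (-4)·2 = 8.

8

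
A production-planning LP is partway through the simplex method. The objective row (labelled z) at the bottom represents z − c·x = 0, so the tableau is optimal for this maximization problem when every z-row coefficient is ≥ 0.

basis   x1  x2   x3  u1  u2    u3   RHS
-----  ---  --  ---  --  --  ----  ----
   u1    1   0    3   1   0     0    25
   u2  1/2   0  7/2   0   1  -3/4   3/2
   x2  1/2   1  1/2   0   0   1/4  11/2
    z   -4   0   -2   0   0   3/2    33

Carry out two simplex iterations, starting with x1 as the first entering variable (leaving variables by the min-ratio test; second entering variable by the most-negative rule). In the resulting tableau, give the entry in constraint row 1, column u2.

-1/2

Ratio test on column x1 — row 1: 25/1 = 25; row 2: (3/2)/(1/2) = 3; row 3: (11/2)/(1/2) = 11. Minimum is 3 at row 2 (u2 leaves); pivot element 1/2.
Divide row 2 by 1/2; eliminate column x1 from the other rows.
Second iteration: most negative z-row entry is -9/2 in column u3, so u3 enters.
Ratio test on column u3 — row 1: 22/(3/2) = 44/3; row 2: entry -3/2 ≤ 0; row 3: 4/1 = 4. Minimum is 4 at row 3 (x2 leaves); pivot element 1.
Divide row 3 by 1; eliminate column u3 from the other rows.
After both pivots, the entry at constraint row 1, column u2 is -1/2.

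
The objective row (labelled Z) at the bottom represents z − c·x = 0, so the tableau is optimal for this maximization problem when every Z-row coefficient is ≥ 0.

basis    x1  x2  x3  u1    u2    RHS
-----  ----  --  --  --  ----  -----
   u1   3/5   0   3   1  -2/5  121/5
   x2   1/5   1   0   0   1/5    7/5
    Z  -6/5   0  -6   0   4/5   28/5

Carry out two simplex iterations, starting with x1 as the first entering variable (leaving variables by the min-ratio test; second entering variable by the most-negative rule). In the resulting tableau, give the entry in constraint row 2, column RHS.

Ratio test on column x1 — row 1: (121/5)/(3/5) = 121/3; row 2: (7/5)/(1/5) = 7. Minimum is 7 at row 2 (x2 leaves); pivot element 1/5.
Divide row 2 by 1/5; eliminate column x1 from the other rows.
Second iteration: most negative Z-row entry is -6 in column x3, so x3 enters.
Ratio test on column x3 — row 1: 20/3 = 20/3; row 2: entry 0 ≤ 0. Minimum is 20/3 at row 1 (u1 leaves); pivot element 3.
Divide row 1 by 3; eliminate column x3 from the other rows.
After both pivots, the entry at constraint row 2, column RHS is 7.

7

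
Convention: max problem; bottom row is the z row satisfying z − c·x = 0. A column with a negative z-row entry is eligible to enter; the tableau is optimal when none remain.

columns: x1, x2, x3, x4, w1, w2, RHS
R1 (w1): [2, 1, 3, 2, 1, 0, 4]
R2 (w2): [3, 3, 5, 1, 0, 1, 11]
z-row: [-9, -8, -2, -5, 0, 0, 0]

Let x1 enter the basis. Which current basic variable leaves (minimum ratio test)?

Column x1 entries and ratios — w1: 4/2 = 2; w2: 11/3 = 11/3.
Smallest ratio is 2 in the row of w1, so w1 leaves.

w1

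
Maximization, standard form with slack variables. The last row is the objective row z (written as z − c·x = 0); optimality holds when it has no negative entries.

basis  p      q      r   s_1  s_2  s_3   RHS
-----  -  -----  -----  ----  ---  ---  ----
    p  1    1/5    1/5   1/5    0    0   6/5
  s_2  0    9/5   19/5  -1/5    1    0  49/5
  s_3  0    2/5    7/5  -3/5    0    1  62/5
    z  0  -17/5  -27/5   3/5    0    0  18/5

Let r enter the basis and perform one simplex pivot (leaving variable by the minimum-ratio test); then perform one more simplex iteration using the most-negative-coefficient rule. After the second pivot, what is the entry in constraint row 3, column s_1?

-5/9

Ratio test on column r — row 1: (6/5)/(1/5) = 6; row 2: (49/5)/(19/5) = 49/19; row 3: (62/5)/(7/5) = 62/7. Minimum is 49/19 at row 2 (s_2 leaves); pivot element 19/5.
Divide row 2 by 19/5; eliminate column r from the other rows.
Second iteration: most negative z-row entry is -16/19 in column q, so q enters.
Ratio test on column q — row 1: (13/19)/(2/19) = 13/2; row 2: (49/19)/(9/19) = 49/9; row 3: entry -5/19 ≤ 0. Minimum is 49/9 at row 2 (r leaves); pivot element 9/19.
Divide row 2 by 9/19; eliminate column q from the other rows.
After both pivots, the entry at constraint row 3, column s_1 is -5/9.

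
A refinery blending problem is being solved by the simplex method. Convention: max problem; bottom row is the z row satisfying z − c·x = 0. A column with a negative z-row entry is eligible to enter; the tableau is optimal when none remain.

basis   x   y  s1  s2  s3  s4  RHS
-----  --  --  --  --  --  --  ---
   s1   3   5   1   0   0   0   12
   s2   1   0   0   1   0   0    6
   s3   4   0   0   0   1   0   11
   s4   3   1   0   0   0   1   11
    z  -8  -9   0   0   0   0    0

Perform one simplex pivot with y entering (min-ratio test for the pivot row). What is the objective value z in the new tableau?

Ratio test on column y — row 1: 12/5 = 12/5; row 2: entry 0 ≤ 0; row 3: entry 0 ≤ 0; row 4: 11/1 = 11. Minimum is 12/5 at row 1 (s1 leaves); pivot element 5.
Pivot on row 1; the z-row RHS becomes 0 − (-9)·(12/5) = 108/5.

108/5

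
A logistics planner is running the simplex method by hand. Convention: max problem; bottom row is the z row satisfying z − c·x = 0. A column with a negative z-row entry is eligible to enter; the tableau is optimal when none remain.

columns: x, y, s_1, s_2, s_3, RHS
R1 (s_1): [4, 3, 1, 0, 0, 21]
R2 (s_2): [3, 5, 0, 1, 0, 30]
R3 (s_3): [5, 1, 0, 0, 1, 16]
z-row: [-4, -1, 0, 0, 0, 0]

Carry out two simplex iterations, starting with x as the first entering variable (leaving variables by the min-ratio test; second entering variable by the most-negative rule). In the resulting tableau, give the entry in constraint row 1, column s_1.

5/11

Ratio test on column x — row 1: 21/4 = 21/4; row 2: 30/3 = 10; row 3: 16/5 = 16/5. Minimum is 16/5 at row 3 (s_3 leaves); pivot element 5.
Divide row 3 by 5; eliminate column x from the other rows.
Second iteration: most negative z-row entry is -1/5 in column y, so y enters.
Ratio test on column y — row 1: (41/5)/(11/5) = 41/11; row 2: (102/5)/(22/5) = 51/11; row 3: (16/5)/(1/5) = 16. Minimum is 41/11 at row 1 (s_1 leaves); pivot element 11/5.
Divide row 1 by 11/5; eliminate column y from the other rows.
After both pivots, the entry at constraint row 1, column s_1 is 5/11.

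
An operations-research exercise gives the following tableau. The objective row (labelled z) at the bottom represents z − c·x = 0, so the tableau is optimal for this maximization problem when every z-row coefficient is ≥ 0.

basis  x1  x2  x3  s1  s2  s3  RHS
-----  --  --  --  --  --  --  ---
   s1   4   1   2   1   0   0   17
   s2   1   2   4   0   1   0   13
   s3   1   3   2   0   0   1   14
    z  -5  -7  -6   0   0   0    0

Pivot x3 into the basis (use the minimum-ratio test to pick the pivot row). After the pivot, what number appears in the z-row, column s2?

Ratio test on column x3 — row 1: 17/2 = 17/2; row 2: 13/4 = 13/4; row 3: 14/2 = 7. Minimum is 13/4 at row 2 (s2 leaves); pivot element 4.
Divide row 2 by 4; eliminate column x3 from the other rows.
z-row update in column s2: 0 − (-6)·(1/4) = 3/2.

3/2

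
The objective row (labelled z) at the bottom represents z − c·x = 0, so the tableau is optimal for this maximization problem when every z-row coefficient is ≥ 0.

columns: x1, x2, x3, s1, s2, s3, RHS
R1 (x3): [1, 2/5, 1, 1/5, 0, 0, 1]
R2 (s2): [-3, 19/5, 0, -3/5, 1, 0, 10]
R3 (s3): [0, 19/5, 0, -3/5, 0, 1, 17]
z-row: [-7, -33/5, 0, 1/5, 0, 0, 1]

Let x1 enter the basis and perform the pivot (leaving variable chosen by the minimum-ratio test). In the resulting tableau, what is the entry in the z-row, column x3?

7

Ratio test on column x1 — row 1: 1/1 = 1; row 2: entry -3 ≤ 0; row 3: entry 0 ≤ 0. Minimum is 1 at row 1 (x3 leaves); pivot element 1.
Divide row 1 by 1; eliminate column x1 from the other rows.
z-row update in column x3: 0 − (-7)·1 = 7.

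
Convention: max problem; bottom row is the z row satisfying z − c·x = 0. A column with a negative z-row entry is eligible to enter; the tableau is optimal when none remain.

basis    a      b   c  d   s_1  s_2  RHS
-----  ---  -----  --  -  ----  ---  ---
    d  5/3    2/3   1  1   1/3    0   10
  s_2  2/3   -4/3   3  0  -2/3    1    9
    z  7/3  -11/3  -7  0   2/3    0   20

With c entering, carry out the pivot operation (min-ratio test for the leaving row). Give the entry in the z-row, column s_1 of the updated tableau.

-8/9

Ratio test on column c — row 1: 10/1 = 10; row 2: 9/3 = 3. Minimum is 3 at row 2 (s_2 leaves); pivot element 3.
Divide row 2 by 3; eliminate column c from the other rows.
z-row update in column s_1: 2/3 − (-7)·(-2/9) = -8/9.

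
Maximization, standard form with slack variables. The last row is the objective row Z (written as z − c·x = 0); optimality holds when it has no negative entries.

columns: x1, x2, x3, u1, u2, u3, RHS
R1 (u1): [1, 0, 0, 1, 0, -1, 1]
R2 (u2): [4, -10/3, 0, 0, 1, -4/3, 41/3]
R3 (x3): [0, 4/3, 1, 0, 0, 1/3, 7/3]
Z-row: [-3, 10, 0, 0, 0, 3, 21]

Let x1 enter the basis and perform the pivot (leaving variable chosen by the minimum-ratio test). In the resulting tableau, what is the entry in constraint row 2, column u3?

8/3

Ratio test on column x1 — row 1: 1/1 = 1; row 2: (41/3)/4 = 41/12; row 3: entry 0 ≤ 0. Minimum is 1 at row 1 (u1 leaves); pivot element 1.
Divide row 1 by 1; eliminate column x1 from the other rows.
Row 2 update in column u3: -4/3 − 4·(-1) = 8/3.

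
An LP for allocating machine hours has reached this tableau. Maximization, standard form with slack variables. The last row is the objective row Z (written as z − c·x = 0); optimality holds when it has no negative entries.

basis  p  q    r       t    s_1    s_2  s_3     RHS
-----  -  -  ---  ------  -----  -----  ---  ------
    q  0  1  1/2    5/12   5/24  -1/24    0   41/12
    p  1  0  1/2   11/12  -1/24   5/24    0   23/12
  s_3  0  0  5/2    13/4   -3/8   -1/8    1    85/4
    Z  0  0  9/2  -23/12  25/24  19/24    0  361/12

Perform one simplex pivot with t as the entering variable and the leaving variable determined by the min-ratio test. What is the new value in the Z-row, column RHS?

Ratio test on column t — row 1: (41/12)/(5/12) = 41/5; row 2: (23/12)/(11/12) = 23/11; row 3: (85/4)/(13/4) = 85/13. Minimum is 23/11 at row 2 (p leaves); pivot element 11/12.
Divide row 2 by 11/12; eliminate column t from the other rows.
Z-row update in column RHS: 361/12 − (-23/12)·(23/11) = 375/11.

375/11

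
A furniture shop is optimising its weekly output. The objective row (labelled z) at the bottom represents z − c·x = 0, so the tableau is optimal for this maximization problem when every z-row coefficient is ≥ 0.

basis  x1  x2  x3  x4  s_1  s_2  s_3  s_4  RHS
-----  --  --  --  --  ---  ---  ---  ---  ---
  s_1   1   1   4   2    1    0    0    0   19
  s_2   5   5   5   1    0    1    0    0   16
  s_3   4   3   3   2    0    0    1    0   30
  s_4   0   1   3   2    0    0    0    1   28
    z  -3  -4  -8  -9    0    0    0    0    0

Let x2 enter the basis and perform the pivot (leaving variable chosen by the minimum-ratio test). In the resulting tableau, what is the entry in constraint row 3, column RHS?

102/5

Ratio test on column x2 — row 1: 19/1 = 19; row 2: 16/5 = 16/5; row 3: 30/3 = 10; row 4: 28/1 = 28. Minimum is 16/5 at row 2 (s_2 leaves); pivot element 5.
Divide row 2 by 5; eliminate column x2 from the other rows.
Row 3 update in column RHS: 30 − 3·(16/5) = 102/5.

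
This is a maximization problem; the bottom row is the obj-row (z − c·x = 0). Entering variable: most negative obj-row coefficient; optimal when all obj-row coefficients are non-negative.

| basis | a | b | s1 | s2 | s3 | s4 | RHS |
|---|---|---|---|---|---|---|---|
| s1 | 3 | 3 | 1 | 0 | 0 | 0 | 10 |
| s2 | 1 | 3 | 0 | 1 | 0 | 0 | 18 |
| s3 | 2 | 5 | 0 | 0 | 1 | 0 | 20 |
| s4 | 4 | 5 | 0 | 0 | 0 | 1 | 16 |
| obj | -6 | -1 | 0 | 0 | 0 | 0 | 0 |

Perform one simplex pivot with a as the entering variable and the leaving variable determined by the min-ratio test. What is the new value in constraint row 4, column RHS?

8/3

Ratio test on column a — row 1: 10/3 = 10/3; row 2: 18/1 = 18; row 3: 20/2 = 10; row 4: 16/4 = 4. Minimum is 10/3 at row 1 (s1 leaves); pivot element 3.
Divide row 1 by 3; eliminate column a from the other rows.
Row 4 update in column RHS: 16 − 4·(10/3) = 8/3.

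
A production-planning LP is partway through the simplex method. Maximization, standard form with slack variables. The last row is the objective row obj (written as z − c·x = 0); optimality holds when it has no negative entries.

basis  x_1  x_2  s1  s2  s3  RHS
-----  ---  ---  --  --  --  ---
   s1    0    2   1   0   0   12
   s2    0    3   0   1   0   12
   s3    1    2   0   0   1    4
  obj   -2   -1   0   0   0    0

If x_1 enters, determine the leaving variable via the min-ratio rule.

s3

Column x_1 entries and ratios — s1: 0 ≤ 0, skip; s2: 0 ≤ 0, skip; s3: 4/1 = 4.
Smallest ratio is 4 in the row of s3, so s3 leaves.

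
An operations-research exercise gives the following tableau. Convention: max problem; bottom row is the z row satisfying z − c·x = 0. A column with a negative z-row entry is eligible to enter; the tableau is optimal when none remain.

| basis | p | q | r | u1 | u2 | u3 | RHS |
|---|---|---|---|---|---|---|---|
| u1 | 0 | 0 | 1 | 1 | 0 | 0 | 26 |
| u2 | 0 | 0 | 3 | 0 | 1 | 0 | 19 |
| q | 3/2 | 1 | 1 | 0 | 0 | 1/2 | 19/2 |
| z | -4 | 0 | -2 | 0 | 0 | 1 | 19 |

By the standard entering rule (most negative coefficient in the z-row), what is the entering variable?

Negative z-row entries: p: -4, r: -2.
The most negative is -4 in column p, so p enters.

p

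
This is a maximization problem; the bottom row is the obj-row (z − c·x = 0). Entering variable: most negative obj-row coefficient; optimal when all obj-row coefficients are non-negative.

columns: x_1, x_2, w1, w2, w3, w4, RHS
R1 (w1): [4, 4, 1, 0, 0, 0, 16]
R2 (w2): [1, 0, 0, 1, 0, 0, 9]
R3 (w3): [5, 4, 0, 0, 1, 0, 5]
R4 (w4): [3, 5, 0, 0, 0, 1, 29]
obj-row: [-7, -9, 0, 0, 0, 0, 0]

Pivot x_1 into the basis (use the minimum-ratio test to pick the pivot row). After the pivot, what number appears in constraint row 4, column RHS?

Ratio test on column x_1 — row 1: 16/4 = 4; row 2: 9/1 = 9; row 3: 5/5 = 1; row 4: 29/3 = 29/3. Minimum is 1 at row 3 (w3 leaves); pivot element 5.
Divide row 3 by 5; eliminate column x_1 from the other rows.
Row 4 update in column RHS: 29 − 3·1 = 26.

26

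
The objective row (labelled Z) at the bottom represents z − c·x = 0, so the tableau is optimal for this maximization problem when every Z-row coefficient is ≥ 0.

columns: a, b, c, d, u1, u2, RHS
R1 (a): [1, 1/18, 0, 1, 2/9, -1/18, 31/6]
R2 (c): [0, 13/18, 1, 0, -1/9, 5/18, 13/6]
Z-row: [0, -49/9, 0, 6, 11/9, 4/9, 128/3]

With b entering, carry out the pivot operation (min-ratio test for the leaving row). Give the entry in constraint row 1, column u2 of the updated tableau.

-1/13

Ratio test on column b — row 1: (31/6)/(1/18) = 93; row 2: (13/6)/(13/18) = 3. Minimum is 3 at row 2 (c leaves); pivot element 13/18.
Divide row 2 by 13/18; eliminate column b from the other rows.
Row 1 update in column u2: -1/18 − (1/18)·(5/13) = -1/13.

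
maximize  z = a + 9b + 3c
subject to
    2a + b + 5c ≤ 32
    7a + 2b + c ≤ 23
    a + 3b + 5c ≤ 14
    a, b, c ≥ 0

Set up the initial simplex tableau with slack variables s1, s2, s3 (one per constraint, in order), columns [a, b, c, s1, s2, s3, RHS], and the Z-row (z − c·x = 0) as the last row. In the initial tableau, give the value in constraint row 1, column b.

1

Constraint 1 has coefficient 1 on b.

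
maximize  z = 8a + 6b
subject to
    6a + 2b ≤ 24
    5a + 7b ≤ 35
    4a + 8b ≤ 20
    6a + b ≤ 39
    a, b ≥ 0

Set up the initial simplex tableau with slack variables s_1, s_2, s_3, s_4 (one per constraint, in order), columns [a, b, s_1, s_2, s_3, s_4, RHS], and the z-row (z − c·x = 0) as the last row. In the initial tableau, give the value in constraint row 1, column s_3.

Slack s_3 belongs to constraint 3; its column is the unit vector e_3, so the entry in row 1 is 0.

0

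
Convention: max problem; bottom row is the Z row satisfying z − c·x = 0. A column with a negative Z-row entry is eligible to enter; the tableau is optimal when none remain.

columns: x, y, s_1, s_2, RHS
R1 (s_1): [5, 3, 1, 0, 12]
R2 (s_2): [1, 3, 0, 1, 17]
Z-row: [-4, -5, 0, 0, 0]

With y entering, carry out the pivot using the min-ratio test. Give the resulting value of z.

20

Ratio test on column y — row 1: 12/3 = 4; row 2: 17/3 = 17/3. Minimum is 4 at row 1 (s_1 leaves); pivot element 3.
Pivot on row 1; the Z-row RHS becomes 0 − (-5)·4 = 20.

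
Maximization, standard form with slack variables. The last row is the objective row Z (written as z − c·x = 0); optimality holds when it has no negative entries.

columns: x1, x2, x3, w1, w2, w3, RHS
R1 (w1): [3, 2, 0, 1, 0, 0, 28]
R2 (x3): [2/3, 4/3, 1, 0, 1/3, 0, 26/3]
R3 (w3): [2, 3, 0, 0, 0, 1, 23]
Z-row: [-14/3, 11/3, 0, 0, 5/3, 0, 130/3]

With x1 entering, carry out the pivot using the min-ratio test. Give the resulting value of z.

Ratio test on column x1 — row 1: 28/3 = 28/3; row 2: (26/3)/(2/3) = 13; row 3: 23/2 = 23/2. Minimum is 28/3 at row 1 (w1 leaves); pivot element 3.
Pivot on row 1; the Z-row RHS becomes 130/3 − (-14/3)·(28/3) = 782/9.

782/9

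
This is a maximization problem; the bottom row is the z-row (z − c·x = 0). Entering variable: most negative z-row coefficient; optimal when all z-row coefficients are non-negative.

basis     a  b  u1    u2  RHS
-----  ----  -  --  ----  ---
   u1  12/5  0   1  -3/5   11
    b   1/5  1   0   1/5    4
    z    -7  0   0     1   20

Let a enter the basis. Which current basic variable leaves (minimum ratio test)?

u1

Column a entries and ratios — u1: 11/(12/5) = 55/12; b: 4/(1/5) = 20.
Smallest ratio is 55/12 in the row of u1, so u1 leaves.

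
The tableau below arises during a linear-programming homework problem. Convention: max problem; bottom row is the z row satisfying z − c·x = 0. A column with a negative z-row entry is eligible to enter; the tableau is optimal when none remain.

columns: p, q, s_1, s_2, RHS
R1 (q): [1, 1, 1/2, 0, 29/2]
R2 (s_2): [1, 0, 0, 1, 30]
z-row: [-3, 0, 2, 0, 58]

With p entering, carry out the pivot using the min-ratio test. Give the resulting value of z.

203/2

Ratio test on column p — row 1: (29/2)/1 = 29/2; row 2: 30/1 = 30. Minimum is 29/2 at row 1 (q leaves); pivot element 1.
Pivot on row 1; the z-row RHS becomes 58 − (-3)·(29/2) = 203/2.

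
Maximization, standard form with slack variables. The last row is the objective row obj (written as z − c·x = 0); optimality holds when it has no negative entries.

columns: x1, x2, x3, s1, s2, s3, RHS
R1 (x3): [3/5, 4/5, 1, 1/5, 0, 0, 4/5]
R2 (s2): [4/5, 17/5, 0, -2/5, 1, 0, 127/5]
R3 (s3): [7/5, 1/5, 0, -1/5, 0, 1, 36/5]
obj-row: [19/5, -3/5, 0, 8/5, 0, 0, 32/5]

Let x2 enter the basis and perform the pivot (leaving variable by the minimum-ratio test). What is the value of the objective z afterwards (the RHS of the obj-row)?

Ratio test on column x2 — row 1: (4/5)/(4/5) = 1; row 2: (127/5)/(17/5) = 127/17; row 3: (36/5)/(1/5) = 36. Minimum is 1 at row 1 (x3 leaves); pivot element 4/5.
Pivot on row 1; the obj-row RHS becomes 32/5 − (-3/5)·1 = 7.

7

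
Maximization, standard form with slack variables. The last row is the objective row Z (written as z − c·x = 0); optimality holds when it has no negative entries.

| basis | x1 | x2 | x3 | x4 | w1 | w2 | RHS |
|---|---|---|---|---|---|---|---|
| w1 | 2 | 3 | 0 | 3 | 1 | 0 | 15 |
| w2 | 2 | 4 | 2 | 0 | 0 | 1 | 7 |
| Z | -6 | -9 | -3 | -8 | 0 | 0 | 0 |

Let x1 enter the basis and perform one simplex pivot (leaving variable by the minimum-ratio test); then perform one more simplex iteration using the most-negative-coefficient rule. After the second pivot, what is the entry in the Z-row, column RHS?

Ratio test on column x1 — row 1: 15/2 = 15/2; row 2: 7/2 = 7/2. Minimum is 7/2 at row 2 (w2 leaves); pivot element 2.
Divide row 2 by 2; eliminate column x1 from the other rows.
Second iteration: most negative Z-row entry is -8 in column x4, so x4 enters.
Ratio test on column x4 — row 1: 8/3 = 8/3; row 2: entry 0 ≤ 0. Minimum is 8/3 at row 1 (w1 leaves); pivot element 3.
Divide row 1 by 3; eliminate column x4 from the other rows.
After both pivots, the entry at the Z-row, column RHS is 127/3.

127/3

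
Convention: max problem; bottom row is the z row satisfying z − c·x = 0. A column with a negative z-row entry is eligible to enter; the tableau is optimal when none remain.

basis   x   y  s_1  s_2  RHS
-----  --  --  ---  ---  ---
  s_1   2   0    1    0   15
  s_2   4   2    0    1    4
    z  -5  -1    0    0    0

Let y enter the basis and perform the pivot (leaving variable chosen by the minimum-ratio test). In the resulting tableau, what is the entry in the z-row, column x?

-3

Ratio test on column y — row 1: entry 0 ≤ 0; row 2: 4/2 = 2. Minimum is 2 at row 2 (s_2 leaves); pivot element 2.
Divide row 2 by 2; eliminate column y from the other rows.
z-row update in column x: -5 − (-1)·2 = -3.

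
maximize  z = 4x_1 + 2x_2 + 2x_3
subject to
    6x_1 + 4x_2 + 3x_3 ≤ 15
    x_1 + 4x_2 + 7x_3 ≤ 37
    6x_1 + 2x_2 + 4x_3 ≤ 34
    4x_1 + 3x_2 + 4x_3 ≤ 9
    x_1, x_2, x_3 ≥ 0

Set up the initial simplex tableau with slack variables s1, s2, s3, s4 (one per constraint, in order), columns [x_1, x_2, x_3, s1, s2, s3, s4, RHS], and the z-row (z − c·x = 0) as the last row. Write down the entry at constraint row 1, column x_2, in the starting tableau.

Constraint 1 has coefficient 4 on x_2.

4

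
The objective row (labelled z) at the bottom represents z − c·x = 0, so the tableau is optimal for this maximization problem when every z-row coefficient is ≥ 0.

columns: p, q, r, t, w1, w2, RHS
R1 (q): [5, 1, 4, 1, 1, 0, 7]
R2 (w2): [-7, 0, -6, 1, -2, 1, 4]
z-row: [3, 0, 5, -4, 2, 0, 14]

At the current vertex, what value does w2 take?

4

w2 is basic (row 2); its value is the RHS of that row, 4.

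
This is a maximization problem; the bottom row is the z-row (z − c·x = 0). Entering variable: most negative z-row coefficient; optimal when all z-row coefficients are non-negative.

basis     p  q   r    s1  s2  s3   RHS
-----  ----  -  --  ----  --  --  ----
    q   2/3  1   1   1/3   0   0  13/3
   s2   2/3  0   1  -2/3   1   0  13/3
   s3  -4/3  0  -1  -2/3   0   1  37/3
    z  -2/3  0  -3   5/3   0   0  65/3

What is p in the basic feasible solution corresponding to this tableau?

p is not in the basis, so in the current basic feasible solution p = 0.

0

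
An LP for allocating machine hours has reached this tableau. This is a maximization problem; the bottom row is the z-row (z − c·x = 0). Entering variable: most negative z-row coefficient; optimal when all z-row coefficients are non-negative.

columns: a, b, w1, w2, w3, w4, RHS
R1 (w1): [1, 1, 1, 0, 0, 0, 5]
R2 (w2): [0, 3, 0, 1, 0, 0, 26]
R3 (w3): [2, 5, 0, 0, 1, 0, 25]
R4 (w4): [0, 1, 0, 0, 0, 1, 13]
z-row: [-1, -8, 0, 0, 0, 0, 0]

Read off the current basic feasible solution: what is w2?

w2 is basic (row 2); its value is the RHS of that row, 26.

26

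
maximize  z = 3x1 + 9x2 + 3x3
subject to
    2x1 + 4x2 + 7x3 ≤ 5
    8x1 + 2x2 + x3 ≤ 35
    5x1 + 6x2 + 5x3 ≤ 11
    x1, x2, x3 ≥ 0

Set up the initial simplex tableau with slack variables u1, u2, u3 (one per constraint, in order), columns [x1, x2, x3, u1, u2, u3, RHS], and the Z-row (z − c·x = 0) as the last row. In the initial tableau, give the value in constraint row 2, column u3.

Slack u3 belongs to constraint 3; its column is the unit vector e_3, so the entry in row 2 is 0.

0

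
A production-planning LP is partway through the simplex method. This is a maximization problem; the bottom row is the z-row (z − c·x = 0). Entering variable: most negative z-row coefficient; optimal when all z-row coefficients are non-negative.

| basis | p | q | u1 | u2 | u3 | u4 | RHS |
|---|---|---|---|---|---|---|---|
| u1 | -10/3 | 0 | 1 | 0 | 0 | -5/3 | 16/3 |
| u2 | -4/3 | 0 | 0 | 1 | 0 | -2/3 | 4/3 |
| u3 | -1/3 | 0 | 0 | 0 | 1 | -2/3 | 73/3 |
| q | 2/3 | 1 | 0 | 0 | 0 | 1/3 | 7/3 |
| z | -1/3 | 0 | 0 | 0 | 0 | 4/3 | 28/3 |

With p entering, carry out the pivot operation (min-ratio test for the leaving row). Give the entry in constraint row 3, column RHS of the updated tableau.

Ratio test on column p — row 1: entry -10/3 ≤ 0; row 2: entry -4/3 ≤ 0; row 3: entry -1/3 ≤ 0; row 4: (7/3)/(2/3) = 7/2. Minimum is 7/2 at row 4 (q leaves); pivot element 2/3.
Divide row 4 by 2/3; eliminate column p from the other rows.
Row 3 update in column RHS: 73/3 − (-1/3)·(7/2) = 51/2.

51/2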